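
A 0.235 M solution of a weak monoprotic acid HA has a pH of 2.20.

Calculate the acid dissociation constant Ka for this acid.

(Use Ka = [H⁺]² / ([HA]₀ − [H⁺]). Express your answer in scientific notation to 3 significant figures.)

[H⁺] = 10^(−pH) = 10^(−2.20) = 6.310e-03 M. For HA ⇌ H⁺ + A⁻, Ka = [H⁺][A⁻]/[HA] = [H⁺]² / ([HA]₀ − [H⁺]) = (6.310e-03)² / (0.235 − 6.310e-03) = 1.74e-04.

K_a = 1.74e-04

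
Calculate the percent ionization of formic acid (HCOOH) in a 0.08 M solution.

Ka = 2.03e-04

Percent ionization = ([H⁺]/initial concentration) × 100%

Using Ka equilibrium: x² + Ka×x - Ka×C = 0. Solving: [H⁺] = 3.9297e-03. Percent = (3.9297e-03/0.08) × 100

Percent ionization = 4.91%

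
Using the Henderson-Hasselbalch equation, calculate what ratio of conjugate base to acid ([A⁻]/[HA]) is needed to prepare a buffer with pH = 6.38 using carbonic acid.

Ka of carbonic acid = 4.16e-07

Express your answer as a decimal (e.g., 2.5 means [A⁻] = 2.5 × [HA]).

pKa = -log(4.16e-07) = 6.3809. pH = pKa + log([A⁻]/[HA]), so log([A⁻]/[HA]) = pH − pKa = 6.38 − 6.3809 = -0.0009. [A⁻]/[HA] = 10^(-0.0009) = 0.998

[A⁻]/[HA] = 0.998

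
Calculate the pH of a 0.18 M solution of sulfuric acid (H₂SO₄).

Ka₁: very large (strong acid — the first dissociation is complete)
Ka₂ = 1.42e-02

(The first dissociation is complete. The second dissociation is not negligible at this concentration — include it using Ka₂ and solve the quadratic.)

First dissociation is complete: [H⁺]₀ = [HSO₄⁻]₀ = C = 0.18 M. Second dissociation HSO₄⁻ ⇌ H⁺ + SO₄²⁻: let x = [SO₄²⁻]. Ka₂ = (C + x)·x / (C − x) = 1.42e-02 → x² + (C + Ka₂)·x − Ka₂·C = 0 → x² + 0.19420·x − 2.556e-03 = 0. x = (−0.19420 + √(0.19420² + 4 × 2.556e-03)) / 2 = 1.2373e-02 M. [H⁺] = C + x = 0.18 + 1.2373e-02 = 1.9237e-01 M. pH = -log(1.9237e-01) = 0.72.

pH = 0.72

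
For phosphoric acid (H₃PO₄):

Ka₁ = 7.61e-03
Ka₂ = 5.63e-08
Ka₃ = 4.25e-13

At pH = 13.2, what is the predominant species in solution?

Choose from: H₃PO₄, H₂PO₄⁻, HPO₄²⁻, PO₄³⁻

pKa₁ = 2.12, pKa₂ = 7.25, pKa₃ = 12.37. For a polyprotic acid the predominant species crosses at each pKa: below pKa_n the protonated form dominates, above it the deprotonated form does. At pH = 13.2, the predominant species is PO₄³⁻.

PO₄³⁻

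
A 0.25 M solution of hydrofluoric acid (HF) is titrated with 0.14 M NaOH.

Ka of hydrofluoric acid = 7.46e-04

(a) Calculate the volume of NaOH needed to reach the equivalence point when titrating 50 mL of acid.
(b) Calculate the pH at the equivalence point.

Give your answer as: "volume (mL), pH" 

moles acid = 0.25 × 50/1000 = 0.0125 mol; V_base = moles/0.14 × 1000 = 89.3 mL. At equivalence only the conjugate base is present: [A⁻] = 0.0125/0.139 = 8.9744e-02 M. Kb = Kw/Ka = 1.34e-11; [OH⁻] = √(Kb × [A⁻]) = 1.0968e-06; pOH = 5.96; pH = 14 - pOH = 8.04.

V = 89.3 mL, pH = 8.04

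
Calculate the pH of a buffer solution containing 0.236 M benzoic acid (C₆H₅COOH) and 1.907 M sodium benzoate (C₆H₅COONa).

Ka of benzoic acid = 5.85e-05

pKa = -log(5.85e-05) = 4.23. pH = pKa + log([A⁻]/[HA]) = 4.23 + log(1.907/0.236)

pH = 5.14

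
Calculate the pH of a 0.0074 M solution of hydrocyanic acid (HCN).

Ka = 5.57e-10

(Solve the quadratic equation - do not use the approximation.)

x² + Ka×x - Ka×C = 0. Using quadratic formula: [H⁺] = 2.0299e-06

pH = 5.69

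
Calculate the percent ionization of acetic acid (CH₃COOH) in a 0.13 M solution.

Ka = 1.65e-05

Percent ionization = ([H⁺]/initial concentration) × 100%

Using Ka equilibrium: x² + Ka×x - Ka×C = 0. Solving: [H⁺] = 1.4564e-03. Percent = (1.4564e-03/0.13) × 100

Percent ionization = 1.12%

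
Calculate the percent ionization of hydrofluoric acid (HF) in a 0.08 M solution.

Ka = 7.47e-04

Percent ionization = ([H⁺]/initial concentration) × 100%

Using Ka equilibrium: x² + Ka×x - Ka×C = 0. Solving: [H⁺] = 7.3660e-03. Percent = (7.3660e-03/0.08) × 100

Percent ionization = 9.21%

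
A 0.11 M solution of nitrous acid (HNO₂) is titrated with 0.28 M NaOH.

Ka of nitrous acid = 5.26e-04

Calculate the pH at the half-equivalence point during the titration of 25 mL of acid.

At half-equivalence [HA] = [A⁻], so Henderson-Hasselbalch gives pH = pKa = -log(5.26e-04) = 3.28.

pH = pKa = 3.28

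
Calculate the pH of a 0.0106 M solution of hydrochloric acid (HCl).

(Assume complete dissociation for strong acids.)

[H⁺] = 0.0106 M for strong acid. pH = -log[H⁺] = -log(0.0106)

pH = 1.97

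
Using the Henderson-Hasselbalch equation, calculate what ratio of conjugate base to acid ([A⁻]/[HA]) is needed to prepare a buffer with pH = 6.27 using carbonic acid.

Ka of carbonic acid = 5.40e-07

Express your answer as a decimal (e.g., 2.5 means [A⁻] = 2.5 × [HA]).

pKa = -log(5.40e-07) = 6.2676. pH = pKa + log([A⁻]/[HA]), so log([A⁻]/[HA]) = pH − pKa = 6.27 − 6.2676 = 0.0024. [A⁻]/[HA] = 10^(0.0024) = 1.01

[A⁻]/[HA] = 1.01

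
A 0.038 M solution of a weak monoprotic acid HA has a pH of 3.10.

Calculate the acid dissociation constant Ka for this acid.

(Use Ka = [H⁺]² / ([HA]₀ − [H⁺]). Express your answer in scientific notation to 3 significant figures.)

[H⁺] = 10^(−pH) = 10^(−3.10) = 7.943e-04 M. For HA ⇌ H⁺ + A⁻, Ka = [H⁺][A⁻]/[HA] = [H⁺]² / ([HA]₀ − [H⁺]) = (7.943e-04)² / (0.038 − 7.943e-04) = 1.70e-05.

K_a = 1.70e-05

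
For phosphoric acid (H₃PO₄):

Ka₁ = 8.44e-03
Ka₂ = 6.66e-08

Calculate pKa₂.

pKa₂ = -log(Ka₂) = -log(6.66e-08) = 7.18.

pK_{a2} = 7.18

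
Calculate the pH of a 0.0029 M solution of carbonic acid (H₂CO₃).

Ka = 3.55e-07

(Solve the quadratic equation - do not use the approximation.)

x² + Ka×x - Ka×C = 0. Using quadratic formula: [H⁺] = 3.1909e-05

pH = 4.50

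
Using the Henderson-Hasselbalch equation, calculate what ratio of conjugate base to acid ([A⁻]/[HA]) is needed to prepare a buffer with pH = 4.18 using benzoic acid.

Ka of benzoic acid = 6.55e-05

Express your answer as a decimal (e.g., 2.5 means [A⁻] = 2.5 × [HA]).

pKa = -log(6.55e-05) = 4.1838. pH = pKa + log([A⁻]/[HA]), so log([A⁻]/[HA]) = pH − pKa = 4.18 − 4.1838 = -0.0038. [A⁻]/[HA] = 10^(-0.0038) = 0.991

[A⁻]/[HA] = 0.991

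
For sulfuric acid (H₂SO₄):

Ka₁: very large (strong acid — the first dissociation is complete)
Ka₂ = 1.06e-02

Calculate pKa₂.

pKa₂ = -log(Ka₂) = -log(1.06e-02) = 1.97.

pK_{a2} = 1.97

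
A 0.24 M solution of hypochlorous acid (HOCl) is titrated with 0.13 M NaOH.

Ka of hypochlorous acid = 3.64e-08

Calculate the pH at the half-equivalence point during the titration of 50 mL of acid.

At half-equivalence [HA] = [A⁻], so Henderson-Hasselbalch gives pH = pKa = -log(3.64e-08) = 7.44.

pH = pKa = 7.44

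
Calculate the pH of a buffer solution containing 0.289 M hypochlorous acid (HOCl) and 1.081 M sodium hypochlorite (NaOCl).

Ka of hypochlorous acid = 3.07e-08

pKa = -log(3.07e-08) = 7.51. pH = pKa + log([A⁻]/[HA]) = 7.51 + log(1.081/0.289)

pH = 8.09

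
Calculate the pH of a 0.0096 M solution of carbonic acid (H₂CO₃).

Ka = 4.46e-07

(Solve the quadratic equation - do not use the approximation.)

x² + Ka×x - Ka×C = 0. Using quadratic formula: [H⁺] = 6.5211e-05

pH = 4.19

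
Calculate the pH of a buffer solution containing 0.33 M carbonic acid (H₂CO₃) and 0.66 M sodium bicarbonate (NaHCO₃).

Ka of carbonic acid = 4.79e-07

pKa = -log(4.79e-07) = 6.32. pH = pKa + log([A⁻]/[HA]) = 6.32 + log(0.66/0.33)

pH = 6.62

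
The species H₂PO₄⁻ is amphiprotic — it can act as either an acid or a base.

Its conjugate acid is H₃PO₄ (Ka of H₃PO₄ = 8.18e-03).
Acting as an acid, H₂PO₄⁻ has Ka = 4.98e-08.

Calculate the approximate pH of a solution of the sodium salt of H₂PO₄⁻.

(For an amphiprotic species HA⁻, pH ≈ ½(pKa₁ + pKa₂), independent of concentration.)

pKa₁ = -log(8.18e-03) = 2.09; pKa₂ = -log(4.98e-08) = 7.30. For an amphiprotic species, pH ≈ ½(pKa₁ + pKa₂) = ½(2.09 + 7.30) = 4.70.

pH = 4.70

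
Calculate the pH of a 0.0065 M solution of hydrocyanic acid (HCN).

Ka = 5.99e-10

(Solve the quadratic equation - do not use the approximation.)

x² + Ka×x - Ka×C = 0. Using quadratic formula: [H⁺] = 1.9729e-06

pH = 5.70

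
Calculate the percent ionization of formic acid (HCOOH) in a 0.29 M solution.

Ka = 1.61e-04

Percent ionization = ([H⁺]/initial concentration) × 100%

Using Ka equilibrium: x² + Ka×x - Ka×C = 0. Solving: [H⁺] = 6.7530e-03. Percent = (6.7530e-03/0.29) × 100

Percent ionization = 2.33%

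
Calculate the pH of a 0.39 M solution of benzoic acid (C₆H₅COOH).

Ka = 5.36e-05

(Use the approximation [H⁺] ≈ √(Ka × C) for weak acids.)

[H⁺] = √(Ka × C) = √(5.36e-05 × 0.39) = 4.5721e-03. pH = -log(4.5721e-03)

pH = 2.34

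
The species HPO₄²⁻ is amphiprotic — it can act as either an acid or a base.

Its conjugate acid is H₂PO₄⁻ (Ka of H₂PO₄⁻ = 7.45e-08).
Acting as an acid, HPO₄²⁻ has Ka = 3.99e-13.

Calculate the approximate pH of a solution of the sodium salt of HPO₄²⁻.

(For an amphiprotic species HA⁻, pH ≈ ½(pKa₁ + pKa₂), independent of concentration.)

pKa₁ = -log(7.45e-08) = 7.13; pKa₂ = -log(3.99e-13) = 12.40. For an amphiprotic species, pH ≈ ½(pKa₁ + pKa₂) = ½(7.13 + 12.40) = 9.76.

pH = 9.76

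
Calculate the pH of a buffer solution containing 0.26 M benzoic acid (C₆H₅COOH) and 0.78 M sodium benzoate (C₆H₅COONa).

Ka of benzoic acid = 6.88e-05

pKa = -log(6.88e-05) = 4.16. pH = pKa + log([A⁻]/[HA]) = 4.16 + log(0.78/0.26)

pH = 4.64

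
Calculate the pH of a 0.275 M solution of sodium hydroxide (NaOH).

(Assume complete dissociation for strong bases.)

[OH⁻] = 0.275 M for strong base. pOH = -log[OH⁻] = 0.56, pH = 14 - pOH

pH = 13.44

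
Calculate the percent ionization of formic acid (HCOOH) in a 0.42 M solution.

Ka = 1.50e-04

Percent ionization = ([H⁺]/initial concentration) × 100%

Using Ka equilibrium: x² + Ka×x - Ka×C = 0. Solving: [H⁺] = 7.8626e-03. Percent = (7.8626e-03/0.42) × 100

Percent ionization = 1.87%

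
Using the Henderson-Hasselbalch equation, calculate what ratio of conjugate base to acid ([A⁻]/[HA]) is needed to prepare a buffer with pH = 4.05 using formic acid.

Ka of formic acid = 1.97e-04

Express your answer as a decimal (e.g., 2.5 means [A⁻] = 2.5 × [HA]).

pKa = -log(1.97e-04) = 3.7055. pH = pKa + log([A⁻]/[HA]), so log([A⁻]/[HA]) = pH − pKa = 4.05 − 3.7055 = 0.3445. [A⁻]/[HA] = 10^(0.3445) = 2.21

[A⁻]/[HA] = 2.21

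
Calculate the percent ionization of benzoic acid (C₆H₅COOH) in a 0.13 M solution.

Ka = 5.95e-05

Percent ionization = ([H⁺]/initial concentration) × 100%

Using Ka equilibrium: x² + Ka×x - Ka×C = 0. Solving: [H⁺] = 2.7516e-03. Percent = (2.7516e-03/0.13) × 100

Percent ionization = 2.12%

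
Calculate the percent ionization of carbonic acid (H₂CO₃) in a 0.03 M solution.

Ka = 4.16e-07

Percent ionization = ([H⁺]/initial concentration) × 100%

Using Ka equilibrium: x² + Ka×x - Ka×C = 0. Solving: [H⁺] = 1.1151e-04. Percent = (1.1151e-04/0.03) × 100

Percent ionization = 0.372%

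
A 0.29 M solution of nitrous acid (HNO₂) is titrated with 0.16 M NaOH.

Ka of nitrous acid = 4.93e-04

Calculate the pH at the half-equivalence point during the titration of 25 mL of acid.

At half-equivalence [HA] = [A⁻], so Henderson-Hasselbalch gives pH = pKa = -log(4.93e-04) = 3.31.

pH = pKa = 3.31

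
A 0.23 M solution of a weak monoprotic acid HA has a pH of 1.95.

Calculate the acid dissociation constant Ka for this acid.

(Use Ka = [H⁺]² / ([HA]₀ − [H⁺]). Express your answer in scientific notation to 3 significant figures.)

[H⁺] = 10^(−pH) = 10^(−1.95) = 1.122e-02 M. For HA ⇌ H⁺ + A⁻, Ka = [H⁺][A⁻]/[HA] = [H⁺]² / ([HA]₀ − [H⁺]) = (1.122e-02)² / (0.23 − 1.122e-02) = 5.75e-04.

K_a = 5.75e-04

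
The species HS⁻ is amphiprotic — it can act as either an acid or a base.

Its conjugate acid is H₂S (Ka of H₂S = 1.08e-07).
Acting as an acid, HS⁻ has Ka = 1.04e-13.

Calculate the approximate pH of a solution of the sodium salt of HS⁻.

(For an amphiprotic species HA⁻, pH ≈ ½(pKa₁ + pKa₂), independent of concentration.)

pKa₁ = -log(1.08e-07) = 6.97; pKa₂ = -log(1.04e-13) = 12.98. For an amphiprotic species, pH ≈ ½(pKa₁ + pKa₂) = ½(6.97 + 12.98) = 9.97.

pH = 9.97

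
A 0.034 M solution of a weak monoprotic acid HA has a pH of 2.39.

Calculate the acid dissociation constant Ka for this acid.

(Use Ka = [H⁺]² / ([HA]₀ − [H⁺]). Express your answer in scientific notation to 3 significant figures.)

[H⁺] = 10^(−pH) = 10^(−2.39) = 4.074e-03 M. For HA ⇌ H⁺ + A⁻, Ka = [H⁺][A⁻]/[HA] = [H⁺]² / ([HA]₀ − [H⁺]) = (4.074e-03)² / (0.034 − 4.074e-03) = 5.55e-04.

K_a = 5.55e-04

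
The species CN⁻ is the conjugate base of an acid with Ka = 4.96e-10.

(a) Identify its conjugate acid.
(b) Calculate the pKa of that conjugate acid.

(a) The conjugate acid is formed by adding one H⁺ to CN⁻, giving HCN. (b) pKa = -log(Ka) = -log(4.96e-10) = 9.30.

Conjugate acid: HCN; pK_a = 9.30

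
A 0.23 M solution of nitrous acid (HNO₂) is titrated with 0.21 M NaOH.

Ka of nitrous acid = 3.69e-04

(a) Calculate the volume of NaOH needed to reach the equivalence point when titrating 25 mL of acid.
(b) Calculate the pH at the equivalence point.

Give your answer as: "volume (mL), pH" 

moles acid = 0.23 × 25/1000 = 0.00575 mol; V_base = moles/0.21 × 1000 = 27.4 mL. At equivalence only the conjugate base is present: [A⁻] = 0.00575/0.052 = 1.0977e-01 M. Kb = Kw/Ka = 2.71e-11; [OH⁻] = √(Kb × [A⁻]) = 1.7248e-06; pOH = 5.76; pH = 14 - pOH = 8.24.

V = 27.4 mL, pH = 8.24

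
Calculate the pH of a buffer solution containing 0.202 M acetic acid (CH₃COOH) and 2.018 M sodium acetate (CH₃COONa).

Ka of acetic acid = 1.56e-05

pKa = -log(1.56e-05) = 4.81. pH = pKa + log([A⁻]/[HA]) = 4.81 + log(2.018/0.202)

pH = 5.81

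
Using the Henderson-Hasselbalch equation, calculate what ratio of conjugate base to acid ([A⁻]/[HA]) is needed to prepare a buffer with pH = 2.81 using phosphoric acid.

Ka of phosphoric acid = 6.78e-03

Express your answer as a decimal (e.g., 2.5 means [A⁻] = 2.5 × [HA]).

pKa = -log(6.78e-03) = 2.1688. pH = pKa + log([A⁻]/[HA]), so log([A⁻]/[HA]) = pH − pKa = 2.81 − 2.1688 = 0.6412. [A⁻]/[HA] = 10^(0.6412) = 4.38

[A⁻]/[HA] = 4.38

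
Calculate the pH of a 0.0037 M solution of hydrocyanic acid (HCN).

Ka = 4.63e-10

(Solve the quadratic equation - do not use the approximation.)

x² + Ka×x - Ka×C = 0. Using quadratic formula: [H⁺] = 1.3086e-06

pH = 5.88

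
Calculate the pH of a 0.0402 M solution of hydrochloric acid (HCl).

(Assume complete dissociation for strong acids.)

[H⁺] = 0.0402 M for strong acid. pH = -log[H⁺] = -log(0.0402)

pH = 1.40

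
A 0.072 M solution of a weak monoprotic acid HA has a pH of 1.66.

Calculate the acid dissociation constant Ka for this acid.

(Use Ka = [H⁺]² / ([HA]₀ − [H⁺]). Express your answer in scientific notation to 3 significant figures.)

[H⁺] = 10^(−pH) = 10^(−1.66) = 2.188e-02 M. For HA ⇌ H⁺ + A⁻, Ka = [H⁺][A⁻]/[HA] = [H⁺]² / ([HA]₀ − [H⁺]) = (2.188e-02)² / (0.072 − 2.188e-02) = 9.55e-03.

K_a = 9.55e-03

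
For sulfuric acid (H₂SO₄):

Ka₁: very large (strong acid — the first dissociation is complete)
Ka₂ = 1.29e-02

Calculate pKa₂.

pKa₂ = -log(Ka₂) = -log(1.29e-02) = 1.89.

pK_{a2} = 1.89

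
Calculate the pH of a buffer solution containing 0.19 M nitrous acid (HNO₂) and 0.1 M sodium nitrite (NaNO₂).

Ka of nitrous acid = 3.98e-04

pKa = -log(3.98e-04) = 3.40. pH = pKa + log([A⁻]/[HA]) = 3.40 + log(0.1/0.19)

pH = 3.12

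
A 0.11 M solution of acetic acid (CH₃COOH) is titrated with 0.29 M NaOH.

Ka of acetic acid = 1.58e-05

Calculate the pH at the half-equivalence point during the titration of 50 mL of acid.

At half-equivalence [HA] = [A⁻], so Henderson-Hasselbalch gives pH = pKa = -log(1.58e-05) = 4.80.

pH = pKa = 4.80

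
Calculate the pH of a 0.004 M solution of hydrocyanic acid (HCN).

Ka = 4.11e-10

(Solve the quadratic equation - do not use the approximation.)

x² + Ka×x - Ka×C = 0. Using quadratic formula: [H⁺] = 1.2820e-06

pH = 5.89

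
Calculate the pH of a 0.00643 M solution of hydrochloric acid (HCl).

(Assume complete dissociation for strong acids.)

[H⁺] = 0.00643 M for strong acid. pH = -log[H⁺] = -log(0.00643)

pH = 2.19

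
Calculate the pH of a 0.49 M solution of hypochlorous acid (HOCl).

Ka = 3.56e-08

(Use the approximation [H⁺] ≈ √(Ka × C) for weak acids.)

[H⁺] = √(Ka × C) = √(3.56e-08 × 0.49) = 1.3208e-04. pH = -log(1.3208e-04)

pH = 3.88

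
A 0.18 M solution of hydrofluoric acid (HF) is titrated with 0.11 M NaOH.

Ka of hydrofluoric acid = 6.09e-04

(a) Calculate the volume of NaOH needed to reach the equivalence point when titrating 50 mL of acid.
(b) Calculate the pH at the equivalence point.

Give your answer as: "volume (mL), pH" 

moles acid = 0.18 × 50/1000 = 0.009 mol; V_base = moles/0.11 × 1000 = 81.8 mL. At equivalence only the conjugate base is present: [A⁻] = 0.009/0.132 = 6.8276e-02 M. Kb = Kw/Ka = 1.64e-11; [OH⁻] = √(Kb × [A⁻]) = 1.0588e-06; pOH = 5.98; pH = 14 - pOH = 8.02.

V = 81.8 mL, pH = 8.02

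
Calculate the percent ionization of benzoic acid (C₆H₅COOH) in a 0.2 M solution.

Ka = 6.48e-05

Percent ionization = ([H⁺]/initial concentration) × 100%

Using Ka equilibrium: x² + Ka×x - Ka×C = 0. Solving: [H⁺] = 3.5677e-03. Percent = (3.5677e-03/0.2) × 100

Percent ionization = 1.78%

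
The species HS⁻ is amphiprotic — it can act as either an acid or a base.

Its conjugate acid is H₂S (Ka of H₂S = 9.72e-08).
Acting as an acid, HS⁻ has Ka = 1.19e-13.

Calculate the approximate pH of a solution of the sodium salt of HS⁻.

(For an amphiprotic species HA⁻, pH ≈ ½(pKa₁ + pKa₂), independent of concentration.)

pKa₁ = -log(9.72e-08) = 7.01; pKa₂ = -log(1.19e-13) = 12.92. For an amphiprotic species, pH ≈ ½(pKa₁ + pKa₂) = ½(7.01 + 12.92) = 9.97.

pH = 9.97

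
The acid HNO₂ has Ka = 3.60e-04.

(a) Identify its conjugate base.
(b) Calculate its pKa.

(a) The conjugate base is formed by removing one H⁺ from HNO₂, giving NO₂⁻. (b) pKa = -log(Ka) = -log(3.60e-04) = 3.44.

Conjugate base: NO₂⁻; pK_a = 3.44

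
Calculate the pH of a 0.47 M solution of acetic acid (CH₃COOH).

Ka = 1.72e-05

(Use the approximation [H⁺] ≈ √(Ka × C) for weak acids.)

[H⁺] = √(Ka × C) = √(1.72e-05 × 0.47) = 2.8432e-03. pH = -log(2.8432e-03)

pH = 2.55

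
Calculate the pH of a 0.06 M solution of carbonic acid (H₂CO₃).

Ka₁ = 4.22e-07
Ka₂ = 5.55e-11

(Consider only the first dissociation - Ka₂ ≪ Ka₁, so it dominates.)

First dissociation dominates. From Ka₁ = [H⁺][HA⁻]/[H₂A], x² + Ka₁·x − Ka₁·C = 0 with C = 0.06 M and Ka₁ = 4.22e-07. Solving: [H⁺] = (−Ka₁ + √(Ka₁² + 4·Ka₁·C)) / 2 = 1.5891e-04 M. pH = -log(1.5891e-04) = 3.80.

pH = 3.80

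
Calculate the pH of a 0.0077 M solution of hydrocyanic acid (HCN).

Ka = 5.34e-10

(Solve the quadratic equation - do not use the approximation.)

x² + Ka×x - Ka×C = 0. Using quadratic formula: [H⁺] = 2.0275e-06

pH = 5.69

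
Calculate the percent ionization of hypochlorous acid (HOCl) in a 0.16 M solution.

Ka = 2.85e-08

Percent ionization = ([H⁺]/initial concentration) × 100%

Using Ka equilibrium: x² + Ka×x - Ka×C = 0. Solving: [H⁺] = 6.7514e-05. Percent = (6.7514e-05/0.16) × 100

Percent ionization = 0.0422%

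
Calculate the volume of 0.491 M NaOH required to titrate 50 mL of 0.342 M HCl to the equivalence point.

At equivalence: moles acid = moles base. moles HCl = 0.342 × 50/1000 = 0.0171 mol. V_base = moles / 0.491 × 1000 = 34.8 mL.

V_{base} = 34.8 mL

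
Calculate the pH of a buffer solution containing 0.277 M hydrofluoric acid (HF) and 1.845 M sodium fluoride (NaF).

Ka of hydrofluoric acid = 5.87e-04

pKa = -log(5.87e-04) = 3.23. pH = pKa + log([A⁻]/[HA]) = 3.23 + log(1.845/0.277)

pH = 4.05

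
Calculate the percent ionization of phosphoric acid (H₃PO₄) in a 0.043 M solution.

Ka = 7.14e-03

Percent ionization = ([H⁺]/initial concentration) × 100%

Using Ka equilibrium: x² + Ka×x - Ka×C = 0. Solving: [H⁺] = 1.4312e-02. Percent = (1.4312e-02/0.043) × 100

Percent ionization = 33.3%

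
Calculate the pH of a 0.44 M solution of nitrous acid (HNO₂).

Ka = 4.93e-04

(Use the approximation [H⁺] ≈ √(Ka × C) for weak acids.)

[H⁺] = √(Ka × C) = √(4.93e-04 × 0.44) = 1.4728e-02. pH = -log(1.4728e-02)

pH = 1.83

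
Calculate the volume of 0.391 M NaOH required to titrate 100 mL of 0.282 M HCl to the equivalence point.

At equivalence: moles acid = moles base. moles HCl = 0.282 × 100/1000 = 0.0282 mol. V_base = moles / 0.391 × 1000 = 72.1 mL.

V_{base} = 72.1 mL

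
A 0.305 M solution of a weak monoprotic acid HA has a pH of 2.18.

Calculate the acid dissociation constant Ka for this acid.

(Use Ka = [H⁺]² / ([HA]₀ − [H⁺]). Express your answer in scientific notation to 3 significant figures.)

[H⁺] = 10^(−pH) = 10^(−2.18) = 6.607e-03 M. For HA ⇌ H⁺ + A⁻, Ka = [H⁺][A⁻]/[HA] = [H⁺]² / ([HA]₀ − [H⁺]) = (6.607e-03)² / (0.305 − 6.607e-03) = 1.46e-04.

K_a = 1.46e-04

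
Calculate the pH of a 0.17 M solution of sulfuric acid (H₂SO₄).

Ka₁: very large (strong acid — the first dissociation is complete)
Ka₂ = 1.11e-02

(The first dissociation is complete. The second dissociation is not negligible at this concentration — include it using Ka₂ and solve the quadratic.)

First dissociation is complete: [H⁺]₀ = [HSO₄⁻]₀ = C = 0.17 M. Second dissociation HSO₄⁻ ⇌ H⁺ + SO₄²⁻: let x = [SO₄²⁻]. Ka₂ = (C + x)·x / (C − x) = 1.11e-02 → x² + (C + Ka₂)·x − Ka₂·C = 0 → x² + 0.18110·x − 1.887e-03 = 0. x = (−0.18110 + √(0.18110² + 4 × 1.887e-03)) / 2 = 9.8806e-03 M. [H⁺] = C + x = 0.17 + 9.8806e-03 = 1.7988e-01 M. pH = -log(1.7988e-01) = 0.75.

pH = 0.75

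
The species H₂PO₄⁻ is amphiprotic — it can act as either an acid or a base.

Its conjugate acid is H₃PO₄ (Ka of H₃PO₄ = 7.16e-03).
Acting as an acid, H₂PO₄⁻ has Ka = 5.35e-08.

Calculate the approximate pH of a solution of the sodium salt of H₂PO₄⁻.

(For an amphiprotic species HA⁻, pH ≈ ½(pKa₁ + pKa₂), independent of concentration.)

pKa₁ = -log(7.16e-03) = 2.15; pKa₂ = -log(5.35e-08) = 7.27. For an amphiprotic species, pH ≈ ½(pKa₁ + pKa₂) = ½(2.15 + 7.27) = 4.71.

pH = 4.71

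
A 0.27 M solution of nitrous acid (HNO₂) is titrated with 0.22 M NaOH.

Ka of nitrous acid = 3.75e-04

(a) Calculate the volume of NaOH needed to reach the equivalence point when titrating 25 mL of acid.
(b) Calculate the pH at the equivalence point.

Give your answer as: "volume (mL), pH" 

moles acid = 0.27 × 25/1000 = 0.00675 mol; V_base = moles/0.22 × 1000 = 30.7 mL. At equivalence only the conjugate base is present: [A⁻] = 0.00675/0.056 = 1.2122e-01 M. Kb = Kw/Ka = 2.67e-11; [OH⁻] = √(Kb × [A⁻]) = 1.7980e-06; pOH = 5.75; pH = 14 - pOH = 8.25.

V = 30.7 mL, pH = 8.25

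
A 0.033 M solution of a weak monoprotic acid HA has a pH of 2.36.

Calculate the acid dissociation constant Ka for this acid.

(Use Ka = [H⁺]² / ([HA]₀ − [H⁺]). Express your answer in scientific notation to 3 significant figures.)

[H⁺] = 10^(−pH) = 10^(−2.36) = 4.365e-03 M. For HA ⇌ H⁺ + A⁻, Ka = [H⁺][A⁻]/[HA] = [H⁺]² / ([HA]₀ − [H⁺]) = (4.365e-03)² / (0.033 − 4.365e-03) = 6.65e-04.

K_a = 6.65e-04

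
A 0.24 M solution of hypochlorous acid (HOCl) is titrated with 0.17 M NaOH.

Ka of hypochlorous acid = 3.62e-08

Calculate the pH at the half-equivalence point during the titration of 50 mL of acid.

At half-equivalence [HA] = [A⁻], so Henderson-Hasselbalch gives pH = pKa = -log(3.62e-08) = 7.44.

pH = pKa = 7.44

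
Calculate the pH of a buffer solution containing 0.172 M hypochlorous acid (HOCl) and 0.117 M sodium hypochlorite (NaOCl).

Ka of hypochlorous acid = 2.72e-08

pKa = -log(2.72e-08) = 7.57. pH = pKa + log([A⁻]/[HA]) = 7.57 + log(0.117/0.172)

pH = 7.40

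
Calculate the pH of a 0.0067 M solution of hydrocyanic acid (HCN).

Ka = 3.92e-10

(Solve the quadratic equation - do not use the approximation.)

x² + Ka×x - Ka×C = 0. Using quadratic formula: [H⁺] = 1.6204e-06

pH = 5.79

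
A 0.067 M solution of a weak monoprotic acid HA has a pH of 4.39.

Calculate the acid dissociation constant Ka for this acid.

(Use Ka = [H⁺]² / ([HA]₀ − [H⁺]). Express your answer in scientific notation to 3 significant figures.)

[H⁺] = 10^(−pH) = 10^(−4.39) = 4.074e-05 M. For HA ⇌ H⁺ + A⁻, Ka = [H⁺][A⁻]/[HA] = [H⁺]² / ([HA]₀ − [H⁺]) = (4.074e-05)² / (0.067 − 4.074e-05) = 2.48e-08.

K_a = 2.48e-08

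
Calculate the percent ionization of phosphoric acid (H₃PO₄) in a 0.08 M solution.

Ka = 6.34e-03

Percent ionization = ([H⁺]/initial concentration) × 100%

Using Ka equilibrium: x² + Ka×x - Ka×C = 0. Solving: [H⁺] = 1.9573e-02. Percent = (1.9573e-02/0.08) × 100

Percent ionization = 24.5%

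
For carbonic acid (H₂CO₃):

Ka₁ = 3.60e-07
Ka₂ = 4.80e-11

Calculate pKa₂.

pKa₂ = -log(Ka₂) = -log(4.80e-11) = 10.32.

pK_{a2} = 10.32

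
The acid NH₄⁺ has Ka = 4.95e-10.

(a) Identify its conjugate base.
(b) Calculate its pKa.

(a) The conjugate base is formed by removing one H⁺ from NH₄⁺, giving NH₃. (b) pKa = -log(Ka) = -log(4.95e-10) = 9.31.

Conjugate base: NH₃; pK_a = 9.31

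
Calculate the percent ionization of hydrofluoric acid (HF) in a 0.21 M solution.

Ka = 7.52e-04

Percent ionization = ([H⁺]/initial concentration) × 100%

Using Ka equilibrium: x² + Ka×x - Ka×C = 0. Solving: [H⁺] = 1.2196e-02. Percent = (1.2196e-02/0.21) × 100

Percent ionization = 5.81%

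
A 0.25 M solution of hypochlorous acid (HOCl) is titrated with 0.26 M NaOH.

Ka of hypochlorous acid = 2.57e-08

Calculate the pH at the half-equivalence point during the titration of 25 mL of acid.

At half-equivalence [HA] = [A⁻], so Henderson-Hasselbalch gives pH = pKa = -log(2.57e-08) = 7.59.

pH = pKa = 7.59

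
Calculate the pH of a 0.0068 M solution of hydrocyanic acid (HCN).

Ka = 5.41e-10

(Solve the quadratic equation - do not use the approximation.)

x² + Ka×x - Ka×C = 0. Using quadratic formula: [H⁺] = 1.9177e-06

pH = 5.72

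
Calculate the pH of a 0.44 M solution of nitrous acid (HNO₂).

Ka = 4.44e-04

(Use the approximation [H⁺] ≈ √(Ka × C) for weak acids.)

[H⁺] = √(Ka × C) = √(4.44e-04 × 0.44) = 1.3977e-02. pH = -log(1.3977e-02)

pH = 1.85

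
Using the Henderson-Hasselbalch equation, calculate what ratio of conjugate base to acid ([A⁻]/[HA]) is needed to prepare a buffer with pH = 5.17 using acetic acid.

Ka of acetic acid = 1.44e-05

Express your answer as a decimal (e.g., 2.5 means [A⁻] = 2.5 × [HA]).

pKa = -log(1.44e-05) = 4.8416. pH = pKa + log([A⁻]/[HA]), so log([A⁻]/[HA]) = pH − pKa = 5.17 − 4.8416 = 0.3284. [A⁻]/[HA] = 10^(0.3284) = 2.13

[A⁻]/[HA] = 2.13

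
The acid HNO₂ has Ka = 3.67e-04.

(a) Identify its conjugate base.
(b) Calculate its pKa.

(a) The conjugate base is formed by removing one H⁺ from HNO₂, giving NO₂⁻. (b) pKa = -log(Ka) = -log(3.67e-04) = 3.44.

Conjugate base: NO₂⁻; pK_a = 3.44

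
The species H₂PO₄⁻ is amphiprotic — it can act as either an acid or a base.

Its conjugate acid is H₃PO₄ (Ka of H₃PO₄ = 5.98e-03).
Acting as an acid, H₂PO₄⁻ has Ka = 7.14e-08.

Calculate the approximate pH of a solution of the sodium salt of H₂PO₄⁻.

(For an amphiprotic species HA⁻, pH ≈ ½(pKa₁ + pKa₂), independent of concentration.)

pKa₁ = -log(5.98e-03) = 2.22; pKa₂ = -log(7.14e-08) = 7.15. For an amphiprotic species, pH ≈ ½(pKa₁ + pKa₂) = ½(2.22 + 7.15) = 4.68.

pH = 4.68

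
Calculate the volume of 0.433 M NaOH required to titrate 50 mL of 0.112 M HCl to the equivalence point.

At equivalence: moles acid = moles base. moles HCl = 0.112 × 50/1000 = 0.0056 mol. V_base = moles / 0.433 × 1000 = 12.9 mL.

V_{base} = 12.9 mL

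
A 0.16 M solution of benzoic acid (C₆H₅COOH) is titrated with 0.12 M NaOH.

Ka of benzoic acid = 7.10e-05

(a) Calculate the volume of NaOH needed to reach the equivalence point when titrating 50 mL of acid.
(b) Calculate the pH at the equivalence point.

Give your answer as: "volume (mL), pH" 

moles acid = 0.16 × 50/1000 = 0.008 mol; V_base = moles/0.12 × 1000 = 66.7 mL. At equivalence only the conjugate base is present: [A⁻] = 0.008/0.117 = 6.8571e-02 M. Kb = Kw/Ka = 1.41e-10; [OH⁻] = √(Kb × [A⁻]) = 3.1077e-06; pOH = 5.51; pH = 14 - pOH = 8.49.

V = 66.7 mL, pH = 8.49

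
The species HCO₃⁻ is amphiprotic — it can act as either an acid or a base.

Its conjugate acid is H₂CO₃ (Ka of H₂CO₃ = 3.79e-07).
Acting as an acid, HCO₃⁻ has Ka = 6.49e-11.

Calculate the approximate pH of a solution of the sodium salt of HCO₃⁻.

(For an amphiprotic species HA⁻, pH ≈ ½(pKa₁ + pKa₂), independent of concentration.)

pKa₁ = -log(3.79e-07) = 6.42; pKa₂ = -log(6.49e-11) = 10.19. For an amphiprotic species, pH ≈ ½(pKa₁ + pKa₂) = ½(6.42 + 10.19) = 8.30.

pH = 8.30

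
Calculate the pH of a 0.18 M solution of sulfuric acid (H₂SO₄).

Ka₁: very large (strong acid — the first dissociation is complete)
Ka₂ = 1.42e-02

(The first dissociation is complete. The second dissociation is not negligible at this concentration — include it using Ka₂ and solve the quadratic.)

First dissociation is complete: [H⁺]₀ = [HSO₄⁻]₀ = C = 0.18 M. Second dissociation HSO₄⁻ ⇌ H⁺ + SO₄²⁻: let x = [SO₄²⁻]. Ka₂ = (C + x)·x / (C − x) = 1.42e-02 → x² + (C + Ka₂)·x − Ka₂·C = 0 → x² + 0.19420·x − 2.556e-03 = 0. x = (−0.19420 + √(0.19420² + 4 × 2.556e-03)) / 2 = 1.2373e-02 M. [H⁺] = C + x = 0.18 + 1.2373e-02 = 1.9237e-01 M. pH = -log(1.9237e-01) = 0.72.

pH = 0.72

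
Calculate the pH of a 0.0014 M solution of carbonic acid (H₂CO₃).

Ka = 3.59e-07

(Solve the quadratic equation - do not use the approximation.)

x² + Ka×x - Ka×C = 0. Using quadratic formula: [H⁺] = 2.2240e-05

pH = 4.65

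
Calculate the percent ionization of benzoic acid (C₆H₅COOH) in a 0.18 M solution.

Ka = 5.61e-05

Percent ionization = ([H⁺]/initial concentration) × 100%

Using Ka equilibrium: x² + Ka×x - Ka×C = 0. Solving: [H⁺] = 3.1498e-03. Percent = (3.1498e-03/0.18) × 100

Percent ionization = 1.75%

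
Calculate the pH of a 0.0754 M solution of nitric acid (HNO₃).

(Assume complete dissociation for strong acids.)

[H⁺] = 0.0754 M for strong acid. pH = -log[H⁺] = -log(0.0754)

pH = 1.12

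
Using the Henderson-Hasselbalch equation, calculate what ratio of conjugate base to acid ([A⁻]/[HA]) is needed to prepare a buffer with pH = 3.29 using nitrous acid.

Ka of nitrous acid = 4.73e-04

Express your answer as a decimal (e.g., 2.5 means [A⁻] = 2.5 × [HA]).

pKa = -log(4.73e-04) = 3.3251. pH = pKa + log([A⁻]/[HA]), so log([A⁻]/[HA]) = pH − pKa = 3.29 − 3.3251 = -0.0351. [A⁻]/[HA] = 10^(-0.0351) = 0.922

[A⁻]/[HA] = 0.922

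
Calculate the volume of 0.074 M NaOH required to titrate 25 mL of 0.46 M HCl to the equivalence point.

At equivalence: moles acid = moles base. moles HCl = 0.46 × 25/1000 = 0.0115 mol. V_base = moles / 0.074 × 1000 = 155.4 mL.

V_{base} = 155.4 mL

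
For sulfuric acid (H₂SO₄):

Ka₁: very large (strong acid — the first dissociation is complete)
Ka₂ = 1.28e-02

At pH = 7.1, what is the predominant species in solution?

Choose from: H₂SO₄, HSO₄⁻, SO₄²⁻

The first dissociation is complete, so H₂SO₄ itself is never the predominant species in water; pKa₂ = -log(1.28e-02) = 1.89. For a polyprotic acid the predominant species crosses at each pKa: below pKa_n the protonated form dominates, above it the deprotonated form does. At pH = 7.1, the predominant species is SO₄²⁻.

SO₄²⁻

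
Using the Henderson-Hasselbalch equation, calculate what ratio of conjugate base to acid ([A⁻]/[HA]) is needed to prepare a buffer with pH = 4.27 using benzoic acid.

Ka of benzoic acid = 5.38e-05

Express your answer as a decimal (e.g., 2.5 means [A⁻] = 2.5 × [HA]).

pKa = -log(5.38e-05) = 4.2692. pH = pKa + log([A⁻]/[HA]), so log([A⁻]/[HA]) = pH − pKa = 4.27 − 4.2692 = 0.0008. [A⁻]/[HA] = 10^(0.0008) = 1.00

[A⁻]/[HA] = 1.00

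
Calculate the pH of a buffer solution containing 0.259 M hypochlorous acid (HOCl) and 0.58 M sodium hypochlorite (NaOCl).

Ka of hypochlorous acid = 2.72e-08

pKa = -log(2.72e-08) = 7.57. pH = pKa + log([A⁻]/[HA]) = 7.57 + log(0.58/0.259)

pH = 7.92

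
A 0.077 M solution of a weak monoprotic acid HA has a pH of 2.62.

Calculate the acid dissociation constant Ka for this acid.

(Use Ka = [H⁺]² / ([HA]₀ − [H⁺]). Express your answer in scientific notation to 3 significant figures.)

[H⁺] = 10^(−pH) = 10^(−2.62) = 2.399e-03 M. For HA ⇌ H⁺ + A⁻, Ka = [H⁺][A⁻]/[HA] = [H⁺]² / ([HA]₀ − [H⁺]) = (2.399e-03)² / (0.077 − 2.399e-03) = 7.71e-05.

K_a = 7.71e-05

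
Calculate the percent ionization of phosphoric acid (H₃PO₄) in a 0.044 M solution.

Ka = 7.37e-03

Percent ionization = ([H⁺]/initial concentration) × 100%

Using Ka equilibrium: x² + Ka×x - Ka×C = 0. Solving: [H⁺] = 1.4696e-02. Percent = (1.4696e-02/0.044) × 100

Percent ionization = 33.4%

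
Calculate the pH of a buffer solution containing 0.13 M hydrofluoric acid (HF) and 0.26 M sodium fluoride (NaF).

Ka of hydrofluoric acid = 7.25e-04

pKa = -log(7.25e-04) = 3.14. pH = pKa + log([A⁻]/[HA]) = 3.14 + log(0.26/0.13)

pH = 3.44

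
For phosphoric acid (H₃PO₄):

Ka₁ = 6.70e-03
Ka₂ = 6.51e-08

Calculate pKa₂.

pKa₂ = -log(Ka₂) = -log(6.51e-08) = 7.19.

pK_{a2} = 7.19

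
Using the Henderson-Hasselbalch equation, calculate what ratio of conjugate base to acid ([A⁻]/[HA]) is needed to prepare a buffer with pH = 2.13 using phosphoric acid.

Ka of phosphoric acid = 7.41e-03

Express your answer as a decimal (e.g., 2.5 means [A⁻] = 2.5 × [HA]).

pKa = -log(7.41e-03) = 2.1302. pH = pKa + log([A⁻]/[HA]), so log([A⁻]/[HA]) = pH − pKa = 2.13 − 2.1302 = -0.0002. [A⁻]/[HA] = 10^(-0.0002) = 1.00

[A⁻]/[HA] = 1.00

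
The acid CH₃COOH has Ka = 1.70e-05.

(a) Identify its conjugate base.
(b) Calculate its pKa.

(a) The conjugate base is formed by removing one H⁺ from CH₃COOH, giving CH₃COO⁻. (b) pKa = -log(Ka) = -log(1.70e-05) = 4.77.

Conjugate base: CH₃COO⁻; pK_a = 4.77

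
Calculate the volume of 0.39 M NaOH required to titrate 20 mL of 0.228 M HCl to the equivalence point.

At equivalence: moles acid = moles base. moles HCl = 0.228 × 20/1000 = 0.00456 mol. V_base = moles / 0.39 × 1000 = 11.7 mL.

V_{base} = 11.7 mL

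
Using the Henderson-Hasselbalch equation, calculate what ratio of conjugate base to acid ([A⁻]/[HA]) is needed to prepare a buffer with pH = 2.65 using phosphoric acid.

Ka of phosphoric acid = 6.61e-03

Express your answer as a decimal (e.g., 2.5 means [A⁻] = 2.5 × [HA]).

pKa = -log(6.61e-03) = 2.1798. pH = pKa + log([A⁻]/[HA]), so log([A⁻]/[HA]) = pH − pKa = 2.65 − 2.1798 = 0.4702. [A⁻]/[HA] = 10^(0.4702) = 2.95

[A⁻]/[HA] = 2.95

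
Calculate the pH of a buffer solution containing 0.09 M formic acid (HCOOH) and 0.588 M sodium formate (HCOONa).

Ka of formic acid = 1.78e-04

pKa = -log(1.78e-04) = 3.75. pH = pKa + log([A⁻]/[HA]) = 3.75 + log(0.588/0.09)

pH = 4.56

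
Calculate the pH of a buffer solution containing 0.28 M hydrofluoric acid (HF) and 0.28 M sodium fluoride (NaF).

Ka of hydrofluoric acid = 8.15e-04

pKa = -log(8.15e-04) = 3.09. pH = pKa + log([A⁻]/[HA]) = 3.09 + log(0.28/0.28)

pH = 3.09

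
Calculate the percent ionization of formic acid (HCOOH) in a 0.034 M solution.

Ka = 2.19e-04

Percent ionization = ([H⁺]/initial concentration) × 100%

Using Ka equilibrium: x² + Ka×x - Ka×C = 0. Solving: [H⁺] = 2.6214e-03. Percent = (2.6214e-03/0.034) × 100

Percent ionization = 7.71%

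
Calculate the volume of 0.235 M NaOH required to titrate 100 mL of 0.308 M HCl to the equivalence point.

At equivalence: moles acid = moles base. moles HCl = 0.308 × 100/1000 = 0.0308 mol. V_base = moles / 0.235 × 1000 = 131.1 mL.

V_{base} = 131.1 mL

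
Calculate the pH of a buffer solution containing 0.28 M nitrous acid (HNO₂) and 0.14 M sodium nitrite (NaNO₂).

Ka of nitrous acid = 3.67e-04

pKa = -log(3.67e-04) = 3.44. pH = pKa + log([A⁻]/[HA]) = 3.44 + log(0.14/0.28)

pH = 3.13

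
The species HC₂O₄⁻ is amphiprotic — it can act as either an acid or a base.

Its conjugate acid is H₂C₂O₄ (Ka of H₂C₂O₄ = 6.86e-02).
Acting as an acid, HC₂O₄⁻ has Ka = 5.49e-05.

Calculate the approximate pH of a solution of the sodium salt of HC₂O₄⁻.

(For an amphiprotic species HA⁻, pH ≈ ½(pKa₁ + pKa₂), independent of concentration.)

pKa₁ = -log(6.86e-02) = 1.16; pKa₂ = -log(5.49e-05) = 4.26. For an amphiprotic species, pH ≈ ½(pKa₁ + pKa₂) = ½(1.16 + 4.26) = 2.71.

pH = 2.71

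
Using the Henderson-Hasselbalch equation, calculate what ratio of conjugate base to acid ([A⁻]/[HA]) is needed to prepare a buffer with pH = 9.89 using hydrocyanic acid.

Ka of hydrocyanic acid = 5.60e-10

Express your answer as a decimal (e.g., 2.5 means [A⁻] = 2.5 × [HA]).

pKa = -log(5.60e-10) = 9.2518. pH = pKa + log([A⁻]/[HA]), so log([A⁻]/[HA]) = pH − pKa = 9.89 − 9.2518 = 0.6382. [A⁻]/[HA] = 10^(0.6382) = 4.35

[A⁻]/[HA] = 4.35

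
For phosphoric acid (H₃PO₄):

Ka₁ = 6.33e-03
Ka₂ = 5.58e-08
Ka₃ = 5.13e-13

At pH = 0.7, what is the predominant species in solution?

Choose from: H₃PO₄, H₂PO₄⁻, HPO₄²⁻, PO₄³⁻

pKa₁ = 2.20, pKa₂ = 7.25, pKa₃ = 12.29. For a polyprotic acid the predominant species crosses at each pKa: below pKa_n the protonated form dominates, above it the deprotonated form does. At pH = 0.7, the predominant species is H₃PO₄.

H₃PO₄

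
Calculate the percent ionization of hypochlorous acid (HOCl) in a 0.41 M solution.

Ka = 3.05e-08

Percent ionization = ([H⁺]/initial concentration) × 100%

Using Ka equilibrium: x² + Ka×x - Ka×C = 0. Solving: [H⁺] = 1.1181e-04. Percent = (1.1181e-04/0.41) × 100

Percent ionization = 0.0273%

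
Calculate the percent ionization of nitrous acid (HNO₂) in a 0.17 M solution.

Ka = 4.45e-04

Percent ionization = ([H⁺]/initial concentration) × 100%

Using Ka equilibrium: x² + Ka×x - Ka×C = 0. Solving: [H⁺] = 8.4780e-03. Percent = (8.4780e-03/0.17) × 100

Percent ionization = 4.99%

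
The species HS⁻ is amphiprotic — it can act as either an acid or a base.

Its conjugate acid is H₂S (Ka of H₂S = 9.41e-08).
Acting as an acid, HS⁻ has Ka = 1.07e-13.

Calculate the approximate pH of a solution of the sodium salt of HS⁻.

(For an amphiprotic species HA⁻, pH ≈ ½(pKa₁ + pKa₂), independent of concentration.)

pKa₁ = -log(9.41e-08) = 7.03; pKa₂ = -log(1.07e-13) = 12.97. For an amphiprotic species, pH ≈ ½(pKa₁ + pKa₂) = ½(7.03 + 12.97) = 10.00.

pH = 10.00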